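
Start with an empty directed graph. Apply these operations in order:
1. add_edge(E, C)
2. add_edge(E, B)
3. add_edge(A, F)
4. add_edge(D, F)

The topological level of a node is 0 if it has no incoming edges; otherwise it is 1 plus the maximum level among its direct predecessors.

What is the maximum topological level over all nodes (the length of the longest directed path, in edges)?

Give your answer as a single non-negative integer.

Op 1: add_edge(E, C). Edges now: 1
Op 2: add_edge(E, B). Edges now: 2
Op 3: add_edge(A, F). Edges now: 3
Op 4: add_edge(D, F). Edges now: 4
Compute levels (Kahn BFS):
  sources (in-degree 0): A, D, E
  process A: level=0
    A->F: in-degree(F)=1, level(F)>=1
  process D: level=0
    D->F: in-degree(F)=0, level(F)=1, enqueue
  process E: level=0
    E->B: in-degree(B)=0, level(B)=1, enqueue
    E->C: in-degree(C)=0, level(C)=1, enqueue
  process F: level=1
  process B: level=1
  process C: level=1
All levels: A:0, B:1, C:1, D:0, E:0, F:1
max level = 1

Answer: 1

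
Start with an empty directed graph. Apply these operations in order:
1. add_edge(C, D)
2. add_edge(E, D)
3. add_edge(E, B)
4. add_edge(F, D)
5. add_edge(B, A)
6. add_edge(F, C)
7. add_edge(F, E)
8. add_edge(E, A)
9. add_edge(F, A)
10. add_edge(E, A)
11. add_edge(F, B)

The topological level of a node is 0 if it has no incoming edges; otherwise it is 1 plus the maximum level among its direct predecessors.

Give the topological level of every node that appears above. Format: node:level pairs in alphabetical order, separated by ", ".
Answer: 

Answer: A:3, B:2, C:1, D:2, E:1, F:0

Derivation:
Op 1: add_edge(C, D). Edges now: 1
Op 2: add_edge(E, D). Edges now: 2
Op 3: add_edge(E, B). Edges now: 3
Op 4: add_edge(F, D). Edges now: 4
Op 5: add_edge(B, A). Edges now: 5
Op 6: add_edge(F, C). Edges now: 6
Op 7: add_edge(F, E). Edges now: 7
Op 8: add_edge(E, A). Edges now: 8
Op 9: add_edge(F, A). Edges now: 9
Op 10: add_edge(E, A) (duplicate, no change). Edges now: 9
Op 11: add_edge(F, B). Edges now: 10
Compute levels (Kahn BFS):
  sources (in-degree 0): F
  process F: level=0
    F->A: in-degree(A)=2, level(A)>=1
    F->B: in-degree(B)=1, level(B)>=1
    F->C: in-degree(C)=0, level(C)=1, enqueue
    F->D: in-degree(D)=2, level(D)>=1
    F->E: in-degree(E)=0, level(E)=1, enqueue
  process C: level=1
    C->D: in-degree(D)=1, level(D)>=2
  process E: level=1
    E->A: in-degree(A)=1, level(A)>=2
    E->B: in-degree(B)=0, level(B)=2, enqueue
    E->D: in-degree(D)=0, level(D)=2, enqueue
  process B: level=2
    B->A: in-degree(A)=0, level(A)=3, enqueue
  process D: level=2
  process A: level=3
All levels: A:3, B:2, C:1, D:2, E:1, F:0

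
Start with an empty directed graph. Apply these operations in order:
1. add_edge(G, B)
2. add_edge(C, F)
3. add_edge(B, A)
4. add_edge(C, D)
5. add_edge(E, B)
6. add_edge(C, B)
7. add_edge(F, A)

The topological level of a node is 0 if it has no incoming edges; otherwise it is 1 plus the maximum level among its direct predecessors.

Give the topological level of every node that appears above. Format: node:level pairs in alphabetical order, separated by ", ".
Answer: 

Op 1: add_edge(G, B). Edges now: 1
Op 2: add_edge(C, F). Edges now: 2
Op 3: add_edge(B, A). Edges now: 3
Op 4: add_edge(C, D). Edges now: 4
Op 5: add_edge(E, B). Edges now: 5
Op 6: add_edge(C, B). Edges now: 6
Op 7: add_edge(F, A). Edges now: 7
Compute levels (Kahn BFS):
  sources (in-degree 0): C, E, G
  process C: level=0
    C->B: in-degree(B)=2, level(B)>=1
    C->D: in-degree(D)=0, level(D)=1, enqueue
    C->F: in-degree(F)=0, level(F)=1, enqueue
  process E: level=0
    E->B: in-degree(B)=1, level(B)>=1
  process G: level=0
    G->B: in-degree(B)=0, level(B)=1, enqueue
  process D: level=1
  process F: level=1
    F->A: in-degree(A)=1, level(A)>=2
  process B: level=1
    B->A: in-degree(A)=0, level(A)=2, enqueue
  process A: level=2
All levels: A:2, B:1, C:0, D:1, E:0, F:1, G:0

Answer: A:2, B:1, C:0, D:1, E:0, F:1, G:0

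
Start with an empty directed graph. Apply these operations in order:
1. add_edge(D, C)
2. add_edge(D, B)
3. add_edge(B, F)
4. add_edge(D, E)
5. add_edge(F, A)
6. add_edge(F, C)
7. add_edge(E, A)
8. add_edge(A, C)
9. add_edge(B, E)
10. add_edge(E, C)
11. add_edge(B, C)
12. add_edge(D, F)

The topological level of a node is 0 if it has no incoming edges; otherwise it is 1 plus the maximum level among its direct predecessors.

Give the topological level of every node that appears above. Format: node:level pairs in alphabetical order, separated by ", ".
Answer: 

Op 1: add_edge(D, C). Edges now: 1
Op 2: add_edge(D, B). Edges now: 2
Op 3: add_edge(B, F). Edges now: 3
Op 4: add_edge(D, E). Edges now: 4
Op 5: add_edge(F, A). Edges now: 5
Op 6: add_edge(F, C). Edges now: 6
Op 7: add_edge(E, A). Edges now: 7
Op 8: add_edge(A, C). Edges now: 8
Op 9: add_edge(B, E). Edges now: 9
Op 10: add_edge(E, C). Edges now: 10
Op 11: add_edge(B, C). Edges now: 11
Op 12: add_edge(D, F). Edges now: 12
Compute levels (Kahn BFS):
  sources (in-degree 0): D
  process D: level=0
    D->B: in-degree(B)=0, level(B)=1, enqueue
    D->C: in-degree(C)=4, level(C)>=1
    D->E: in-degree(E)=1, level(E)>=1
    D->F: in-degree(F)=1, level(F)>=1
  process B: level=1
    B->C: in-degree(C)=3, level(C)>=2
    B->E: in-degree(E)=0, level(E)=2, enqueue
    B->F: in-degree(F)=0, level(F)=2, enqueue
  process E: level=2
    E->A: in-degree(A)=1, level(A)>=3
    E->C: in-degree(C)=2, level(C)>=3
  process F: level=2
    F->A: in-degree(A)=0, level(A)=3, enqueue
    F->C: in-degree(C)=1, level(C)>=3
  process A: level=3
    A->C: in-degree(C)=0, level(C)=4, enqueue
  process C: level=4
All levels: A:3, B:1, C:4, D:0, E:2, F:2

Answer: A:3, B:1, C:4, D:0, E:2, F:2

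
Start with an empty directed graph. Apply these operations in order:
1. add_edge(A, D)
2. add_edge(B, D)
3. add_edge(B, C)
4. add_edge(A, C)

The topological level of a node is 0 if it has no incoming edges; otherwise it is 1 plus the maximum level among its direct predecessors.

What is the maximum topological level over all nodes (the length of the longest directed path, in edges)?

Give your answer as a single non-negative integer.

Answer: 1

Derivation:
Op 1: add_edge(A, D). Edges now: 1
Op 2: add_edge(B, D). Edges now: 2
Op 3: add_edge(B, C). Edges now: 3
Op 4: add_edge(A, C). Edges now: 4
Compute levels (Kahn BFS):
  sources (in-degree 0): A, B
  process A: level=0
    A->C: in-degree(C)=1, level(C)>=1
    A->D: in-degree(D)=1, level(D)>=1
  process B: level=0
    B->C: in-degree(C)=0, level(C)=1, enqueue
    B->D: in-degree(D)=0, level(D)=1, enqueue
  process C: level=1
  process D: level=1
All levels: A:0, B:0, C:1, D:1
max level = 1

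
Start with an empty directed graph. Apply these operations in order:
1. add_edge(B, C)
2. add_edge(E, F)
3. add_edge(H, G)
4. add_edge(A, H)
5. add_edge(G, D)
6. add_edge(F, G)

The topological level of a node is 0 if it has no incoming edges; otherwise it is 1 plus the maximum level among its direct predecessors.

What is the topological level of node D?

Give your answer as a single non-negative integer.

Answer: 3

Derivation:
Op 1: add_edge(B, C). Edges now: 1
Op 2: add_edge(E, F). Edges now: 2
Op 3: add_edge(H, G). Edges now: 3
Op 4: add_edge(A, H). Edges now: 4
Op 5: add_edge(G, D). Edges now: 5
Op 6: add_edge(F, G). Edges now: 6
Compute levels (Kahn BFS):
  sources (in-degree 0): A, B, E
  process A: level=0
    A->H: in-degree(H)=0, level(H)=1, enqueue
  process B: level=0
    B->C: in-degree(C)=0, level(C)=1, enqueue
  process E: level=0
    E->F: in-degree(F)=0, level(F)=1, enqueue
  process H: level=1
    H->G: in-degree(G)=1, level(G)>=2
  process C: level=1
  process F: level=1
    F->G: in-degree(G)=0, level(G)=2, enqueue
  process G: level=2
    G->D: in-degree(D)=0, level(D)=3, enqueue
  process D: level=3
All levels: A:0, B:0, C:1, D:3, E:0, F:1, G:2, H:1
level(D) = 3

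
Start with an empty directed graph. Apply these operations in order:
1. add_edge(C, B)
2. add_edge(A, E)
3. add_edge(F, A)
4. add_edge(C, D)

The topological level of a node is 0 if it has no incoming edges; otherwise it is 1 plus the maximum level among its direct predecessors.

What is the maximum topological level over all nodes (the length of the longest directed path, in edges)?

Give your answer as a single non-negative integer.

Op 1: add_edge(C, B). Edges now: 1
Op 2: add_edge(A, E). Edges now: 2
Op 3: add_edge(F, A). Edges now: 3
Op 4: add_edge(C, D). Edges now: 4
Compute levels (Kahn BFS):
  sources (in-degree 0): C, F
  process C: level=0
    C->B: in-degree(B)=0, level(B)=1, enqueue
    C->D: in-degree(D)=0, level(D)=1, enqueue
  process F: level=0
    F->A: in-degree(A)=0, level(A)=1, enqueue
  process B: level=1
  process D: level=1
  process A: level=1
    A->E: in-degree(E)=0, level(E)=2, enqueue
  process E: level=2
All levels: A:1, B:1, C:0, D:1, E:2, F:0
max level = 2

Answer: 2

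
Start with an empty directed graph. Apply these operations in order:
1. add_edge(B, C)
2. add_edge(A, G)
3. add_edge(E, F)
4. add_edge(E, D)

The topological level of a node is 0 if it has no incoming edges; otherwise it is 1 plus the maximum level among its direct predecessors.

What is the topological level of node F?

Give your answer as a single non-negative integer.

Op 1: add_edge(B, C). Edges now: 1
Op 2: add_edge(A, G). Edges now: 2
Op 3: add_edge(E, F). Edges now: 3
Op 4: add_edge(E, D). Edges now: 4
Compute levels (Kahn BFS):
  sources (in-degree 0): A, B, E
  process A: level=0
    A->G: in-degree(G)=0, level(G)=1, enqueue
  process B: level=0
    B->C: in-degree(C)=0, level(C)=1, enqueue
  process E: level=0
    E->D: in-degree(D)=0, level(D)=1, enqueue
    E->F: in-degree(F)=0, level(F)=1, enqueue
  process G: level=1
  process C: level=1
  process D: level=1
  process F: level=1
All levels: A:0, B:0, C:1, D:1, E:0, F:1, G:1
level(F) = 1

Answer: 1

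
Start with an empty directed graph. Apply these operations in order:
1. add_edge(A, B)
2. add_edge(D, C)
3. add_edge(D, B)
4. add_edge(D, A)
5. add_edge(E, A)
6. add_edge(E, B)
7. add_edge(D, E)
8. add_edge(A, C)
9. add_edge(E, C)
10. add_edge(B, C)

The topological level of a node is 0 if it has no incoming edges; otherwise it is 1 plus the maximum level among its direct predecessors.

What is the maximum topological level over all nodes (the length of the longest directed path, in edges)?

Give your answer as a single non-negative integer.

Op 1: add_edge(A, B). Edges now: 1
Op 2: add_edge(D, C). Edges now: 2
Op 3: add_edge(D, B). Edges now: 3
Op 4: add_edge(D, A). Edges now: 4
Op 5: add_edge(E, A). Edges now: 5
Op 6: add_edge(E, B). Edges now: 6
Op 7: add_edge(D, E). Edges now: 7
Op 8: add_edge(A, C). Edges now: 8
Op 9: add_edge(E, C). Edges now: 9
Op 10: add_edge(B, C). Edges now: 10
Compute levels (Kahn BFS):
  sources (in-degree 0): D
  process D: level=0
    D->A: in-degree(A)=1, level(A)>=1
    D->B: in-degree(B)=2, level(B)>=1
    D->C: in-degree(C)=3, level(C)>=1
    D->E: in-degree(E)=0, level(E)=1, enqueue
  process E: level=1
    E->A: in-degree(A)=0, level(A)=2, enqueue
    E->B: in-degree(B)=1, level(B)>=2
    E->C: in-degree(C)=2, level(C)>=2
  process A: level=2
    A->B: in-degree(B)=0, level(B)=3, enqueue
    A->C: in-degree(C)=1, level(C)>=3
  process B: level=3
    B->C: in-degree(C)=0, level(C)=4, enqueue
  process C: level=4
All levels: A:2, B:3, C:4, D:0, E:1
max level = 4

Answer: 4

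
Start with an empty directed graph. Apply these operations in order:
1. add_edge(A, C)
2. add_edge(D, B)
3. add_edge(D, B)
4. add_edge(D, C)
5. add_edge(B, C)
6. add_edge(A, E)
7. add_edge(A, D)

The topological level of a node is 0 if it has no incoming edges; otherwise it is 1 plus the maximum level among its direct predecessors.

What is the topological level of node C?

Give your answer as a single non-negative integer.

Op 1: add_edge(A, C). Edges now: 1
Op 2: add_edge(D, B). Edges now: 2
Op 3: add_edge(D, B) (duplicate, no change). Edges now: 2
Op 4: add_edge(D, C). Edges now: 3
Op 5: add_edge(B, C). Edges now: 4
Op 6: add_edge(A, E). Edges now: 5
Op 7: add_edge(A, D). Edges now: 6
Compute levels (Kahn BFS):
  sources (in-degree 0): A
  process A: level=0
    A->C: in-degree(C)=2, level(C)>=1
    A->D: in-degree(D)=0, level(D)=1, enqueue
    A->E: in-degree(E)=0, level(E)=1, enqueue
  process D: level=1
    D->B: in-degree(B)=0, level(B)=2, enqueue
    D->C: in-degree(C)=1, level(C)>=2
  process E: level=1
  process B: level=2
    B->C: in-degree(C)=0, level(C)=3, enqueue
  process C: level=3
All levels: A:0, B:2, C:3, D:1, E:1
level(C) = 3

Answer: 3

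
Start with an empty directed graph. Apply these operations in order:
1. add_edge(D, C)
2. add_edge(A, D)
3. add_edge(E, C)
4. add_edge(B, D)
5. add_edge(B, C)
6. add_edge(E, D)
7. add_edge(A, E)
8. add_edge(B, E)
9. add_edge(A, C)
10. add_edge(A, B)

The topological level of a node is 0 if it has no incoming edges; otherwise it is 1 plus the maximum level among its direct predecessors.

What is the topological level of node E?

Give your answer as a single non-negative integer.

Op 1: add_edge(D, C). Edges now: 1
Op 2: add_edge(A, D). Edges now: 2
Op 3: add_edge(E, C). Edges now: 3
Op 4: add_edge(B, D). Edges now: 4
Op 5: add_edge(B, C). Edges now: 5
Op 6: add_edge(E, D). Edges now: 6
Op 7: add_edge(A, E). Edges now: 7
Op 8: add_edge(B, E). Edges now: 8
Op 9: add_edge(A, C). Edges now: 9
Op 10: add_edge(A, B). Edges now: 10
Compute levels (Kahn BFS):
  sources (in-degree 0): A
  process A: level=0
    A->B: in-degree(B)=0, level(B)=1, enqueue
    A->C: in-degree(C)=3, level(C)>=1
    A->D: in-degree(D)=2, level(D)>=1
    A->E: in-degree(E)=1, level(E)>=1
  process B: level=1
    B->C: in-degree(C)=2, level(C)>=2
    B->D: in-degree(D)=1, level(D)>=2
    B->E: in-degree(E)=0, level(E)=2, enqueue
  process E: level=2
    E->C: in-degree(C)=1, level(C)>=3
    E->D: in-degree(D)=0, level(D)=3, enqueue
  process D: level=3
    D->C: in-degree(C)=0, level(C)=4, enqueue
  process C: level=4
All levels: A:0, B:1, C:4, D:3, E:2
level(E) = 2

Answer: 2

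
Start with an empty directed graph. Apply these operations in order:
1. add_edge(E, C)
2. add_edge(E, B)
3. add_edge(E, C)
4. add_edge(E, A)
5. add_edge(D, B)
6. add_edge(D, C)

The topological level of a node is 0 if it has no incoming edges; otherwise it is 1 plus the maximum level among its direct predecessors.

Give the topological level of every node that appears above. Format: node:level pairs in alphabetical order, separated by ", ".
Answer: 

Op 1: add_edge(E, C). Edges now: 1
Op 2: add_edge(E, B). Edges now: 2
Op 3: add_edge(E, C) (duplicate, no change). Edges now: 2
Op 4: add_edge(E, A). Edges now: 3
Op 5: add_edge(D, B). Edges now: 4
Op 6: add_edge(D, C). Edges now: 5
Compute levels (Kahn BFS):
  sources (in-degree 0): D, E
  process D: level=0
    D->B: in-degree(B)=1, level(B)>=1
    D->C: in-degree(C)=1, level(C)>=1
  process E: level=0
    E->A: in-degree(A)=0, level(A)=1, enqueue
    E->B: in-degree(B)=0, level(B)=1, enqueue
    E->C: in-degree(C)=0, level(C)=1, enqueue
  process A: level=1
  process B: level=1
  process C: level=1
All levels: A:1, B:1, C:1, D:0, E:0

Answer: A:1, B:1, C:1, D:0, E:0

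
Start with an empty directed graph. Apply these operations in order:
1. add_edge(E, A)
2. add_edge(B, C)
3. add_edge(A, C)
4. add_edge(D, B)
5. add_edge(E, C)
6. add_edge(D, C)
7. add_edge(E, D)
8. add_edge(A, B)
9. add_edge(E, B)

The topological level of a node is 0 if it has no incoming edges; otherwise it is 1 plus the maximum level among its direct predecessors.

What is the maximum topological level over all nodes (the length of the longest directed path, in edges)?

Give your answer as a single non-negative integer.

Op 1: add_edge(E, A). Edges now: 1
Op 2: add_edge(B, C). Edges now: 2
Op 3: add_edge(A, C). Edges now: 3
Op 4: add_edge(D, B). Edges now: 4
Op 5: add_edge(E, C). Edges now: 5
Op 6: add_edge(D, C). Edges now: 6
Op 7: add_edge(E, D). Edges now: 7
Op 8: add_edge(A, B). Edges now: 8
Op 9: add_edge(E, B). Edges now: 9
Compute levels (Kahn BFS):
  sources (in-degree 0): E
  process E: level=0
    E->A: in-degree(A)=0, level(A)=1, enqueue
    E->B: in-degree(B)=2, level(B)>=1
    E->C: in-degree(C)=3, level(C)>=1
    E->D: in-degree(D)=0, level(D)=1, enqueue
  process A: level=1
    A->B: in-degree(B)=1, level(B)>=2
    A->C: in-degree(C)=2, level(C)>=2
  process D: level=1
    D->B: in-degree(B)=0, level(B)=2, enqueue
    D->C: in-degree(C)=1, level(C)>=2
  process B: level=2
    B->C: in-degree(C)=0, level(C)=3, enqueue
  process C: level=3
All levels: A:1, B:2, C:3, D:1, E:0
max level = 3

Answer: 3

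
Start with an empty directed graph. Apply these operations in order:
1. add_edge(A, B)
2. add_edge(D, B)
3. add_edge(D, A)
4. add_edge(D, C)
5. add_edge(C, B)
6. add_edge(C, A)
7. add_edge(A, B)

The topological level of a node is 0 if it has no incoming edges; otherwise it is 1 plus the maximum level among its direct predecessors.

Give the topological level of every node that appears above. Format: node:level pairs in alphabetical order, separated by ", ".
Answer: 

Answer: A:2, B:3, C:1, D:0

Derivation:
Op 1: add_edge(A, B). Edges now: 1
Op 2: add_edge(D, B). Edges now: 2
Op 3: add_edge(D, A). Edges now: 3
Op 4: add_edge(D, C). Edges now: 4
Op 5: add_edge(C, B). Edges now: 5
Op 6: add_edge(C, A). Edges now: 6
Op 7: add_edge(A, B) (duplicate, no change). Edges now: 6
Compute levels (Kahn BFS):
  sources (in-degree 0): D
  process D: level=0
    D->A: in-degree(A)=1, level(A)>=1
    D->B: in-degree(B)=2, level(B)>=1
    D->C: in-degree(C)=0, level(C)=1, enqueue
  process C: level=1
    C->A: in-degree(A)=0, level(A)=2, enqueue
    C->B: in-degree(B)=1, level(B)>=2
  process A: level=2
    A->B: in-degree(B)=0, level(B)=3, enqueue
  process B: level=3
All levels: A:2, B:3, C:1, D:0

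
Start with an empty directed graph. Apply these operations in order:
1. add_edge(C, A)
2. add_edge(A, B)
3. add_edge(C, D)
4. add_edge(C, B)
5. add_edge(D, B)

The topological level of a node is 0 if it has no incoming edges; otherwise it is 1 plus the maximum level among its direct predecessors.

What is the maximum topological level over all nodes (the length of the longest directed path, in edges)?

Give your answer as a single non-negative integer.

Op 1: add_edge(C, A). Edges now: 1
Op 2: add_edge(A, B). Edges now: 2
Op 3: add_edge(C, D). Edges now: 3
Op 4: add_edge(C, B). Edges now: 4
Op 5: add_edge(D, B). Edges now: 5
Compute levels (Kahn BFS):
  sources (in-degree 0): C
  process C: level=0
    C->A: in-degree(A)=0, level(A)=1, enqueue
    C->B: in-degree(B)=2, level(B)>=1
    C->D: in-degree(D)=0, level(D)=1, enqueue
  process A: level=1
    A->B: in-degree(B)=1, level(B)>=2
  process D: level=1
    D->B: in-degree(B)=0, level(B)=2, enqueue
  process B: level=2
All levels: A:1, B:2, C:0, D:1
max level = 2

Answer: 2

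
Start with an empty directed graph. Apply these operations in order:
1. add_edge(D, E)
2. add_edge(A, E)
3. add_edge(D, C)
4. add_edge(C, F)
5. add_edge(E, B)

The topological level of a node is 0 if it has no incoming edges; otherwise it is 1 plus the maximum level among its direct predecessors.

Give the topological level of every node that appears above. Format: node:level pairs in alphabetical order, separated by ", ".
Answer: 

Op 1: add_edge(D, E). Edges now: 1
Op 2: add_edge(A, E). Edges now: 2
Op 3: add_edge(D, C). Edges now: 3
Op 4: add_edge(C, F). Edges now: 4
Op 5: add_edge(E, B). Edges now: 5
Compute levels (Kahn BFS):
  sources (in-degree 0): A, D
  process A: level=0
    A->E: in-degree(E)=1, level(E)>=1
  process D: level=0
    D->C: in-degree(C)=0, level(C)=1, enqueue
    D->E: in-degree(E)=0, level(E)=1, enqueue
  process C: level=1
    C->F: in-degree(F)=0, level(F)=2, enqueue
  process E: level=1
    E->B: in-degree(B)=0, level(B)=2, enqueue
  process F: level=2
  process B: level=2
All levels: A:0, B:2, C:1, D:0, E:1, F:2

Answer: A:0, B:2, C:1, D:0, E:1, F:2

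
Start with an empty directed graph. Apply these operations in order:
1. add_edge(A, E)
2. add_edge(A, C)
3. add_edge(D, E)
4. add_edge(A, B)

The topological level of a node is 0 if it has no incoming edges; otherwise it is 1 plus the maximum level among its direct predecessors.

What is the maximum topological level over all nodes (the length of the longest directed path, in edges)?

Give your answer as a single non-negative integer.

Answer: 1

Derivation:
Op 1: add_edge(A, E). Edges now: 1
Op 2: add_edge(A, C). Edges now: 2
Op 3: add_edge(D, E). Edges now: 3
Op 4: add_edge(A, B). Edges now: 4
Compute levels (Kahn BFS):
  sources (in-degree 0): A, D
  process A: level=0
    A->B: in-degree(B)=0, level(B)=1, enqueue
    A->C: in-degree(C)=0, level(C)=1, enqueue
    A->E: in-degree(E)=1, level(E)>=1
  process D: level=0
    D->E: in-degree(E)=0, level(E)=1, enqueue
  process B: level=1
  process C: level=1
  process E: level=1
All levels: A:0, B:1, C:1, D:0, E:1
max level = 1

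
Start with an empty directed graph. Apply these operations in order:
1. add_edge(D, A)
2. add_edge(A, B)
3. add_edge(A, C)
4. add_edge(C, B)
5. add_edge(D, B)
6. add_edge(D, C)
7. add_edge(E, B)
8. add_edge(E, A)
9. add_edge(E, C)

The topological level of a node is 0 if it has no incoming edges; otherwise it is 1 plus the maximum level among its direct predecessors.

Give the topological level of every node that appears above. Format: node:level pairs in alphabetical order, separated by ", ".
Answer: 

Answer: A:1, B:3, C:2, D:0, E:0

Derivation:
Op 1: add_edge(D, A). Edges now: 1
Op 2: add_edge(A, B). Edges now: 2
Op 3: add_edge(A, C). Edges now: 3
Op 4: add_edge(C, B). Edges now: 4
Op 5: add_edge(D, B). Edges now: 5
Op 6: add_edge(D, C). Edges now: 6
Op 7: add_edge(E, B). Edges now: 7
Op 8: add_edge(E, A). Edges now: 8
Op 9: add_edge(E, C). Edges now: 9
Compute levels (Kahn BFS):
  sources (in-degree 0): D, E
  process D: level=0
    D->A: in-degree(A)=1, level(A)>=1
    D->B: in-degree(B)=3, level(B)>=1
    D->C: in-degree(C)=2, level(C)>=1
  process E: level=0
    E->A: in-degree(A)=0, level(A)=1, enqueue
    E->B: in-degree(B)=2, level(B)>=1
    E->C: in-degree(C)=1, level(C)>=1
  process A: level=1
    A->B: in-degree(B)=1, level(B)>=2
    A->C: in-degree(C)=0, level(C)=2, enqueue
  process C: level=2
    C->B: in-degree(B)=0, level(B)=3, enqueue
  process B: level=3
All levels: A:1, B:3, C:2, D:0, E:0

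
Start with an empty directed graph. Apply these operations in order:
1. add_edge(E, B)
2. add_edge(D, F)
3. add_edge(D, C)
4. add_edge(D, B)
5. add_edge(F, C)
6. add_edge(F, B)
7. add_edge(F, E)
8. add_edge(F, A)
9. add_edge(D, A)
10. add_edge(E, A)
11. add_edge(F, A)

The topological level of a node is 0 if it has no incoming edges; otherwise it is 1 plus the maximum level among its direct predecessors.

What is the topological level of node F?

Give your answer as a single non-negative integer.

Op 1: add_edge(E, B). Edges now: 1
Op 2: add_edge(D, F). Edges now: 2
Op 3: add_edge(D, C). Edges now: 3
Op 4: add_edge(D, B). Edges now: 4
Op 5: add_edge(F, C). Edges now: 5
Op 6: add_edge(F, B). Edges now: 6
Op 7: add_edge(F, E). Edges now: 7
Op 8: add_edge(F, A). Edges now: 8
Op 9: add_edge(D, A). Edges now: 9
Op 10: add_edge(E, A). Edges now: 10
Op 11: add_edge(F, A) (duplicate, no change). Edges now: 10
Compute levels (Kahn BFS):
  sources (in-degree 0): D
  process D: level=0
    D->A: in-degree(A)=2, level(A)>=1
    D->B: in-degree(B)=2, level(B)>=1
    D->C: in-degree(C)=1, level(C)>=1
    D->F: in-degree(F)=0, level(F)=1, enqueue
  process F: level=1
    F->A: in-degree(A)=1, level(A)>=2
    F->B: in-degree(B)=1, level(B)>=2
    F->C: in-degree(C)=0, level(C)=2, enqueue
    F->E: in-degree(E)=0, level(E)=2, enqueue
  process C: level=2
  process E: level=2
    E->A: in-degree(A)=0, level(A)=3, enqueue
    E->B: in-degree(B)=0, level(B)=3, enqueue
  process A: level=3
  process B: level=3
All levels: A:3, B:3, C:2, D:0, E:2, F:1
level(F) = 1

Answer: 1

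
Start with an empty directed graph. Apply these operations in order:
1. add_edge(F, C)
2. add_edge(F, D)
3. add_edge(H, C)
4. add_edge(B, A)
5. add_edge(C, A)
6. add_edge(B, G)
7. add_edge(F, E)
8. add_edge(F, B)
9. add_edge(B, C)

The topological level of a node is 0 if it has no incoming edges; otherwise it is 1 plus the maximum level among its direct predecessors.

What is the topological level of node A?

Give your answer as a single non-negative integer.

Answer: 3

Derivation:
Op 1: add_edge(F, C). Edges now: 1
Op 2: add_edge(F, D). Edges now: 2
Op 3: add_edge(H, C). Edges now: 3
Op 4: add_edge(B, A). Edges now: 4
Op 5: add_edge(C, A). Edges now: 5
Op 6: add_edge(B, G). Edges now: 6
Op 7: add_edge(F, E). Edges now: 7
Op 8: add_edge(F, B). Edges now: 8
Op 9: add_edge(B, C). Edges now: 9
Compute levels (Kahn BFS):
  sources (in-degree 0): F, H
  process F: level=0
    F->B: in-degree(B)=0, level(B)=1, enqueue
    F->C: in-degree(C)=2, level(C)>=1
    F->D: in-degree(D)=0, level(D)=1, enqueue
    F->E: in-degree(E)=0, level(E)=1, enqueue
  process H: level=0
    H->C: in-degree(C)=1, level(C)>=1
  process B: level=1
    B->A: in-degree(A)=1, level(A)>=2
    B->C: in-degree(C)=0, level(C)=2, enqueue
    B->G: in-degree(G)=0, level(G)=2, enqueue
  process D: level=1
  process E: level=1
  process C: level=2
    C->A: in-degree(A)=0, level(A)=3, enqueue
  process G: level=2
  process A: level=3
All levels: A:3, B:1, C:2, D:1, E:1, F:0, G:2, H:0
level(A) = 3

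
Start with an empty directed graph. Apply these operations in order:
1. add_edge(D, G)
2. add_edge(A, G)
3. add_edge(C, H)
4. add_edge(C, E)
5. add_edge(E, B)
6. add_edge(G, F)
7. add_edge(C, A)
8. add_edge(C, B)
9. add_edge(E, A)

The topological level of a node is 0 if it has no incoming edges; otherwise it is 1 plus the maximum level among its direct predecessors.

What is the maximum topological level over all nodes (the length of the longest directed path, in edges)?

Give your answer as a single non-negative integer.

Op 1: add_edge(D, G). Edges now: 1
Op 2: add_edge(A, G). Edges now: 2
Op 3: add_edge(C, H). Edges now: 3
Op 4: add_edge(C, E). Edges now: 4
Op 5: add_edge(E, B). Edges now: 5
Op 6: add_edge(G, F). Edges now: 6
Op 7: add_edge(C, A). Edges now: 7
Op 8: add_edge(C, B). Edges now: 8
Op 9: add_edge(E, A). Edges now: 9
Compute levels (Kahn BFS):
  sources (in-degree 0): C, D
  process C: level=0
    C->A: in-degree(A)=1, level(A)>=1
    C->B: in-degree(B)=1, level(B)>=1
    C->E: in-degree(E)=0, level(E)=1, enqueue
    C->H: in-degree(H)=0, level(H)=1, enqueue
  process D: level=0
    D->G: in-degree(G)=1, level(G)>=1
  process E: level=1
    E->A: in-degree(A)=0, level(A)=2, enqueue
    E->B: in-degree(B)=0, level(B)=2, enqueue
  process H: level=1
  process A: level=2
    A->G: in-degree(G)=0, level(G)=3, enqueue
  process B: level=2
  process G: level=3
    G->F: in-degree(F)=0, level(F)=4, enqueue
  process F: level=4
All levels: A:2, B:2, C:0, D:0, E:1, F:4, G:3, H:1
max level = 4

Answer: 4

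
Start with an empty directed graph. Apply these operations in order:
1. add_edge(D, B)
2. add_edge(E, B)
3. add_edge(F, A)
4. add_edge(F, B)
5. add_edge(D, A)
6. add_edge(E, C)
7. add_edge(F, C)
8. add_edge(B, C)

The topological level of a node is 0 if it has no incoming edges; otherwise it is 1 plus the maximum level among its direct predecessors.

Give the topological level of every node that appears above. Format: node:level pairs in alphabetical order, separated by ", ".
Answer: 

Answer: A:1, B:1, C:2, D:0, E:0, F:0

Derivation:
Op 1: add_edge(D, B). Edges now: 1
Op 2: add_edge(E, B). Edges now: 2
Op 3: add_edge(F, A). Edges now: 3
Op 4: add_edge(F, B). Edges now: 4
Op 5: add_edge(D, A). Edges now: 5
Op 6: add_edge(E, C). Edges now: 6
Op 7: add_edge(F, C). Edges now: 7
Op 8: add_edge(B, C). Edges now: 8
Compute levels (Kahn BFS):
  sources (in-degree 0): D, E, F
  process D: level=0
    D->A: in-degree(A)=1, level(A)>=1
    D->B: in-degree(B)=2, level(B)>=1
  process E: level=0
    E->B: in-degree(B)=1, level(B)>=1
    E->C: in-degree(C)=2, level(C)>=1
  process F: level=0
    F->A: in-degree(A)=0, level(A)=1, enqueue
    F->B: in-degree(B)=0, level(B)=1, enqueue
    F->C: in-degree(C)=1, level(C)>=1
  process A: level=1
  process B: level=1
    B->C: in-degree(C)=0, level(C)=2, enqueue
  process C: level=2
All levels: A:1, B:1, C:2, D:0, E:0, F:0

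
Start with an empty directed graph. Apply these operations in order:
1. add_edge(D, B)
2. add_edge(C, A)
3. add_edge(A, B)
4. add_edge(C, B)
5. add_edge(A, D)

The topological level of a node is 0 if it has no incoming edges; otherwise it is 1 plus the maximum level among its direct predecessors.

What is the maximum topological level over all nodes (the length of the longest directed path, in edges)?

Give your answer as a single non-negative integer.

Answer: 3

Derivation:
Op 1: add_edge(D, B). Edges now: 1
Op 2: add_edge(C, A). Edges now: 2
Op 3: add_edge(A, B). Edges now: 3
Op 4: add_edge(C, B). Edges now: 4
Op 5: add_edge(A, D). Edges now: 5
Compute levels (Kahn BFS):
  sources (in-degree 0): C
  process C: level=0
    C->A: in-degree(A)=0, level(A)=1, enqueue
    C->B: in-degree(B)=2, level(B)>=1
  process A: level=1
    A->B: in-degree(B)=1, level(B)>=2
    A->D: in-degree(D)=0, level(D)=2, enqueue
  process D: level=2
    D->B: in-degree(B)=0, level(B)=3, enqueue
  process B: level=3
All levels: A:1, B:3, C:0, D:2
max level = 3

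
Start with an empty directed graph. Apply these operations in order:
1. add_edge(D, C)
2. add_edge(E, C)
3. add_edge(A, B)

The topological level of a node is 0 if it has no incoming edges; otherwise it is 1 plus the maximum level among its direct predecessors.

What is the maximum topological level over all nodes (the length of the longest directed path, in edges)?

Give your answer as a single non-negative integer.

Answer: 1

Derivation:
Op 1: add_edge(D, C). Edges now: 1
Op 2: add_edge(E, C). Edges now: 2
Op 3: add_edge(A, B). Edges now: 3
Compute levels (Kahn BFS):
  sources (in-degree 0): A, D, E
  process A: level=0
    A->B: in-degree(B)=0, level(B)=1, enqueue
  process D: level=0
    D->C: in-degree(C)=1, level(C)>=1
  process E: level=0
    E->C: in-degree(C)=0, level(C)=1, enqueue
  process B: level=1
  process C: level=1
All levels: A:0, B:1, C:1, D:0, E:0
max level = 1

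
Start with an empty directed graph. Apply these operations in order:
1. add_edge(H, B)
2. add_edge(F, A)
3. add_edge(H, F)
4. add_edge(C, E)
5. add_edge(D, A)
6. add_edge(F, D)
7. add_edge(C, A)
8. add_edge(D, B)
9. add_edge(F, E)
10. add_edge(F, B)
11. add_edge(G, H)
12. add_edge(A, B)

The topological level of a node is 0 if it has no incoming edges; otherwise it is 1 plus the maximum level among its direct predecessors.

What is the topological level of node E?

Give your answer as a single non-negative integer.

Answer: 3

Derivation:
Op 1: add_edge(H, B). Edges now: 1
Op 2: add_edge(F, A). Edges now: 2
Op 3: add_edge(H, F). Edges now: 3
Op 4: add_edge(C, E). Edges now: 4
Op 5: add_edge(D, A). Edges now: 5
Op 6: add_edge(F, D). Edges now: 6
Op 7: add_edge(C, A). Edges now: 7
Op 8: add_edge(D, B). Edges now: 8
Op 9: add_edge(F, E). Edges now: 9
Op 10: add_edge(F, B). Edges now: 10
Op 11: add_edge(G, H). Edges now: 11
Op 12: add_edge(A, B). Edges now: 12
Compute levels (Kahn BFS):
  sources (in-degree 0): C, G
  process C: level=0
    C->A: in-degree(A)=2, level(A)>=1
    C->E: in-degree(E)=1, level(E)>=1
  process G: level=0
    G->H: in-degree(H)=0, level(H)=1, enqueue
  process H: level=1
    H->B: in-degree(B)=3, level(B)>=2
    H->F: in-degree(F)=0, level(F)=2, enqueue
  process F: level=2
    F->A: in-degree(A)=1, level(A)>=3
    F->B: in-degree(B)=2, level(B)>=3
    F->D: in-degree(D)=0, level(D)=3, enqueue
    F->E: in-degree(E)=0, level(E)=3, enqueue
  process D: level=3
    D->A: in-degree(A)=0, level(A)=4, enqueue
    D->B: in-degree(B)=1, level(B)>=4
  process E: level=3
  process A: level=4
    A->B: in-degree(B)=0, level(B)=5, enqueue
  process B: level=5
All levels: A:4, B:5, C:0, D:3, E:3, F:2, G:0, H:1
level(E) = 3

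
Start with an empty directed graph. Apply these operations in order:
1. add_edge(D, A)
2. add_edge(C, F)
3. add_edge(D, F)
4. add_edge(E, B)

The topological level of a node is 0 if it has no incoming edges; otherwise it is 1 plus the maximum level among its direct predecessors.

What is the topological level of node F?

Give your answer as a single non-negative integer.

Answer: 1

Derivation:
Op 1: add_edge(D, A). Edges now: 1
Op 2: add_edge(C, F). Edges now: 2
Op 3: add_edge(D, F). Edges now: 3
Op 4: add_edge(E, B). Edges now: 4
Compute levels (Kahn BFS):
  sources (in-degree 0): C, D, E
  process C: level=0
    C->F: in-degree(F)=1, level(F)>=1
  process D: level=0
    D->A: in-degree(A)=0, level(A)=1, enqueue
    D->F: in-degree(F)=0, level(F)=1, enqueue
  process E: level=0
    E->B: in-degree(B)=0, level(B)=1, enqueue
  process A: level=1
  process F: level=1
  process B: level=1
All levels: A:1, B:1, C:0, D:0, E:0, F:1
level(F) = 1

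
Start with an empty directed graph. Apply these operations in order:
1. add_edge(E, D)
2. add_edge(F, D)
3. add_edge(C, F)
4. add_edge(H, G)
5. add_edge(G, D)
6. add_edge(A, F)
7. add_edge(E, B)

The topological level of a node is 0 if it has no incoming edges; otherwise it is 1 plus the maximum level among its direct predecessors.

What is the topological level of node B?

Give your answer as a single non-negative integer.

Answer: 1

Derivation:
Op 1: add_edge(E, D). Edges now: 1
Op 2: add_edge(F, D). Edges now: 2
Op 3: add_edge(C, F). Edges now: 3
Op 4: add_edge(H, G). Edges now: 4
Op 5: add_edge(G, D). Edges now: 5
Op 6: add_edge(A, F). Edges now: 6
Op 7: add_edge(E, B). Edges now: 7
Compute levels (Kahn BFS):
  sources (in-degree 0): A, C, E, H
  process A: level=0
    A->F: in-degree(F)=1, level(F)>=1
  process C: level=0
    C->F: in-degree(F)=0, level(F)=1, enqueue
  process E: level=0
    E->B: in-degree(B)=0, level(B)=1, enqueue
    E->D: in-degree(D)=2, level(D)>=1
  process H: level=0
    H->G: in-degree(G)=0, level(G)=1, enqueue
  process F: level=1
    F->D: in-degree(D)=1, level(D)>=2
  process B: level=1
  process G: level=1
    G->D: in-degree(D)=0, level(D)=2, enqueue
  process D: level=2
All levels: A:0, B:1, C:0, D:2, E:0, F:1, G:1, H:0
level(B) = 1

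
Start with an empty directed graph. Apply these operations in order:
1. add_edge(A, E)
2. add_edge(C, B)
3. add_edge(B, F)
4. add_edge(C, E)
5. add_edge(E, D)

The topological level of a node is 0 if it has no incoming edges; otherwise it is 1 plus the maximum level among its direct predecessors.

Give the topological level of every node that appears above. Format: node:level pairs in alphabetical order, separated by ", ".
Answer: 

Answer: A:0, B:1, C:0, D:2, E:1, F:2

Derivation:
Op 1: add_edge(A, E). Edges now: 1
Op 2: add_edge(C, B). Edges now: 2
Op 3: add_edge(B, F). Edges now: 3
Op 4: add_edge(C, E). Edges now: 4
Op 5: add_edge(E, D). Edges now: 5
Compute levels (Kahn BFS):
  sources (in-degree 0): A, C
  process A: level=0
    A->E: in-degree(E)=1, level(E)>=1
  process C: level=0
    C->B: in-degree(B)=0, level(B)=1, enqueue
    C->E: in-degree(E)=0, level(E)=1, enqueue
  process B: level=1
    B->F: in-degree(F)=0, level(F)=2, enqueue
  process E: level=1
    E->D: in-degree(D)=0, level(D)=2, enqueue
  process F: level=2
  process D: level=2
All levels: A:0, B:1, C:0, D:2, E:1, F:2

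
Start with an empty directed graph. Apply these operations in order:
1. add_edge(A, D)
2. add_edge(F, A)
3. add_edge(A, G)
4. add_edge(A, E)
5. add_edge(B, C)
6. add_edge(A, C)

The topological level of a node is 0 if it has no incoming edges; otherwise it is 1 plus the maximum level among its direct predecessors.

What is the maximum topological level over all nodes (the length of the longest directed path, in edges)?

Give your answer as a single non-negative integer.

Answer: 2

Derivation:
Op 1: add_edge(A, D). Edges now: 1
Op 2: add_edge(F, A). Edges now: 2
Op 3: add_edge(A, G). Edges now: 3
Op 4: add_edge(A, E). Edges now: 4
Op 5: add_edge(B, C). Edges now: 5
Op 6: add_edge(A, C). Edges now: 6
Compute levels (Kahn BFS):
  sources (in-degree 0): B, F
  process B: level=0
    B->C: in-degree(C)=1, level(C)>=1
  process F: level=0
    F->A: in-degree(A)=0, level(A)=1, enqueue
  process A: level=1
    A->C: in-degree(C)=0, level(C)=2, enqueue
    A->D: in-degree(D)=0, level(D)=2, enqueue
    A->E: in-degree(E)=0, level(E)=2, enqueue
    A->G: in-degree(G)=0, level(G)=2, enqueue
  process C: level=2
  process D: level=2
  process E: level=2
  process G: level=2
All levels: A:1, B:0, C:2, D:2, E:2, F:0, G:2
max level = 2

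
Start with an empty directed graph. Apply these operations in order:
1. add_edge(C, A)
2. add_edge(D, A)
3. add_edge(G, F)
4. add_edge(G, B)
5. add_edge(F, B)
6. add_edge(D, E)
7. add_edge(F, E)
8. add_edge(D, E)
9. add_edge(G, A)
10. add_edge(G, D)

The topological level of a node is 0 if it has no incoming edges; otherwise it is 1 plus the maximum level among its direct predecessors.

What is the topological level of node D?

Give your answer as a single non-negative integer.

Op 1: add_edge(C, A). Edges now: 1
Op 2: add_edge(D, A). Edges now: 2
Op 3: add_edge(G, F). Edges now: 3
Op 4: add_edge(G, B). Edges now: 4
Op 5: add_edge(F, B). Edges now: 5
Op 6: add_edge(D, E). Edges now: 6
Op 7: add_edge(F, E). Edges now: 7
Op 8: add_edge(D, E) (duplicate, no change). Edges now: 7
Op 9: add_edge(G, A). Edges now: 8
Op 10: add_edge(G, D). Edges now: 9
Compute levels (Kahn BFS):
  sources (in-degree 0): C, G
  process C: level=0
    C->A: in-degree(A)=2, level(A)>=1
  process G: level=0
    G->A: in-degree(A)=1, level(A)>=1
    G->B: in-degree(B)=1, level(B)>=1
    G->D: in-degree(D)=0, level(D)=1, enqueue
    G->F: in-degree(F)=0, level(F)=1, enqueue
  process D: level=1
    D->A: in-degree(A)=0, level(A)=2, enqueue
    D->E: in-degree(E)=1, level(E)>=2
  process F: level=1
    F->B: in-degree(B)=0, level(B)=2, enqueue
    F->E: in-degree(E)=0, level(E)=2, enqueue
  process A: level=2
  process B: level=2
  process E: level=2
All levels: A:2, B:2, C:0, D:1, E:2, F:1, G:0
level(D) = 1

Answer: 1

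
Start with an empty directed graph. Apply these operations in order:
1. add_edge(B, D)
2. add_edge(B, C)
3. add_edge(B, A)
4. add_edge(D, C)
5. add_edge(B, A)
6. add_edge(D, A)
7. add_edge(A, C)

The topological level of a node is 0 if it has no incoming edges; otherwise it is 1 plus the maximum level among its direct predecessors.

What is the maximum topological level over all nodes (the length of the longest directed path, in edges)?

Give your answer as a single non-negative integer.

Answer: 3

Derivation:
Op 1: add_edge(B, D). Edges now: 1
Op 2: add_edge(B, C). Edges now: 2
Op 3: add_edge(B, A). Edges now: 3
Op 4: add_edge(D, C). Edges now: 4
Op 5: add_edge(B, A) (duplicate, no change). Edges now: 4
Op 6: add_edge(D, A). Edges now: 5
Op 7: add_edge(A, C). Edges now: 6
Compute levels (Kahn BFS):
  sources (in-degree 0): B
  process B: level=0
    B->A: in-degree(A)=1, level(A)>=1
    B->C: in-degree(C)=2, level(C)>=1
    B->D: in-degree(D)=0, level(D)=1, enqueue
  process D: level=1
    D->A: in-degree(A)=0, level(A)=2, enqueue
    D->C: in-degree(C)=1, level(C)>=2
  process A: level=2
    A->C: in-degree(C)=0, level(C)=3, enqueue
  process C: level=3
All levels: A:2, B:0, C:3, D:1
max level = 3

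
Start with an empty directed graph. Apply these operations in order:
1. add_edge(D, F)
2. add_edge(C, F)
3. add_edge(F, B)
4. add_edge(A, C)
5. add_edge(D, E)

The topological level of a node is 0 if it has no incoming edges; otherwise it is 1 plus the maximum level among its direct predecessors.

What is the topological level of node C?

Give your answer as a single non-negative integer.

Op 1: add_edge(D, F). Edges now: 1
Op 2: add_edge(C, F). Edges now: 2
Op 3: add_edge(F, B). Edges now: 3
Op 4: add_edge(A, C). Edges now: 4
Op 5: add_edge(D, E). Edges now: 5
Compute levels (Kahn BFS):
  sources (in-degree 0): A, D
  process A: level=0
    A->C: in-degree(C)=0, level(C)=1, enqueue
  process D: level=0
    D->E: in-degree(E)=0, level(E)=1, enqueue
    D->F: in-degree(F)=1, level(F)>=1
  process C: level=1
    C->F: in-degree(F)=0, level(F)=2, enqueue
  process E: level=1
  process F: level=2
    F->B: in-degree(B)=0, level(B)=3, enqueue
  process B: level=3
All levels: A:0, B:3, C:1, D:0, E:1, F:2
level(C) = 1

Answer: 1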